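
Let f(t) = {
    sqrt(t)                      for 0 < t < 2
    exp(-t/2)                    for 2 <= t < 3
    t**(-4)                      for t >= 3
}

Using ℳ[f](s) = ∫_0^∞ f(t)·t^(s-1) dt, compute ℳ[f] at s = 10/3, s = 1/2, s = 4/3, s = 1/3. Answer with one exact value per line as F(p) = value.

breakpoints 2, 3: one integral from each of the 3 segments
∫ over [0, 2) of sqrt(t)·t^(s-1) joins the sum
segment 2 to 3 holds exp(-t/2); add its integral
the [3, ∞) slice contributes ∫ t**(-4)·t^(s-1) dt

F(10/3) = -8*2**(1/3)*uppergamma(10/3, 3/2) + 3**(1/3)/2 + 48*2**(5/6)/23 + 8*2**(1/3)*uppergamma(10/3, 1)
F(1/2) = -sqrt(2)*sqrt(pi)*erfc(sqrt(6)/2) + 2*sqrt(3)/567 + sqrt(2)*sqrt(pi)*erfc(1) + 2
F(4/3) = -2*2**(1/3)*uppergamma(4/3, 3/2) + 3**(1/3)/72 + 2*2**(1/3)*uppergamma(4/3, 1) + 12*2**(5/6)/11
F(1/3) = -2**(1/3)*uppergamma(1/3, 3/2) + 3**(1/3)/297 + 2**(1/3)*uppergamma(1/3, 1) + 6*2**(5/6)/5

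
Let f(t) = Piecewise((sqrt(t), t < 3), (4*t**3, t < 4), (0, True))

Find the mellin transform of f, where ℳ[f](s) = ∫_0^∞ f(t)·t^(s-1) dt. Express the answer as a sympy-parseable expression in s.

linearity at 3 turns ℳ[f](s) into 2 summed integrals
segment [0, 3) carries sqrt(t); integrate it
segment 3 to 4 holds 4*t**3; add its integral

2*(128*2**(2*s)*(2*s + 1) - 54*3**s*(2*s + 1) + 3**(s + 1/2)*(s + 3))/((s + 3)*(2*s + 1))
  Re(s) > -1/2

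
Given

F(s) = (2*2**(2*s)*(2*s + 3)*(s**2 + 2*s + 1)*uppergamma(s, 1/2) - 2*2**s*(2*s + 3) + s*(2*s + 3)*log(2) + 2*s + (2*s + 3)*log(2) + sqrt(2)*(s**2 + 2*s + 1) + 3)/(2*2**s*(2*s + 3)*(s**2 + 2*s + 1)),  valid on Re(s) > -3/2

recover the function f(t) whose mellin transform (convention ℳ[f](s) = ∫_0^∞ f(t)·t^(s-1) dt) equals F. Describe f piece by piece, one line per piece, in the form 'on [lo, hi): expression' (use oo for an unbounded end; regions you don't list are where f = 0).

slice at 1/2, 1, transform all 3 pieces, and sum them
on [0, 1/2) integrate f = t**(3/2) against the kernel
for t in [1/2, 1): the term is ∫ t*log(t)·t^(s-1)
over [1, ∞), the kernel integral of exp(-t/2) enters the sum

on [0, 1/2): t**(3/2)
on [1/2, 1): t*log(t)
on [1, oo): exp(-t/2)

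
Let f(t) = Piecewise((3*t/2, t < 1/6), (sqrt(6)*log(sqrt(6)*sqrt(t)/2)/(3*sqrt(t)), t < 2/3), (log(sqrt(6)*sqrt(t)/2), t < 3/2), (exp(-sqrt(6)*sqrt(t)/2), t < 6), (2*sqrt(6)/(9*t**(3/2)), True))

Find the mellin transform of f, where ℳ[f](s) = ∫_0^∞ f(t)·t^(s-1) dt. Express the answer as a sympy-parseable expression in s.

undo the common scale on t: t on [0, 1/4); log(sqrt(t))/sqrt(t) on [1/4, 1); log(sqrt(t)) on [1, 9/4); …
peel off the power substitution: t**2 on [0, 1/2); log(t)/t on [1/2, 1); log(t) on [1, 3/2); …
along the cuts 1/6, 2/3, 3/2, 6, ℳ[f](s) splits into 5 integrals
over [0, 1/6), the kernel integral of 3*t/2 enters the sum
over [1/6, 2/3), the kernel integral of sqrt(6)*log(sqrt(6)*sqrt(t)/2)/(3*sqrt(t)) enters the sum
the [2/3, 3/2) slice contributes ∫ log(sqrt(6)*sqrt(t)/2)·t^(s-1) dt
on [3/2, 6) integrate f = exp(-sqrt(6)*sqrt(t)/2) against the kernel
segment 6 to ∞ holds 2*sqrt(6)/(9*t**(3/2)); add its integral

(432*2**(2*s)*s**2*(2*s - 3)*(2*s + 2)*(4*s**2 - 4*s + 1)*uppergamma(2*s, 3/2) - 432*2**(2*s)*s**2*(2*s - 3)*(2*s + 2)*(4*s**2 - 4*s + 1)*uppergamma(2*s, 3) - 432*2**(2*s)*s**2*(2*s - 3)*(2*s + 2) + 108*2**(2*s)*(2*s - 3)*(2*s + 2)*(4*s**2 - 4*s + 1) - 216*3**(2*s)*s*(2*s - 3)*(2*s + 2)*(4*s**2 - 4*s + 1)*log(2) + 216*3**(2*s)*s*(2*s - 3)*(2*s + 2)*(4*s**2 - 4*s + 1)*log(3) - 108*3**(2*s)*(2*s - 3)*(2*s + 2)*(4*s**2 - 4*s + 1) - 16*6**(2*s)*s**2*(2*s + 2)*(4*s**2 - 4*s + 1) + 1728*s**3*(2*s - 3)*(2*s + 2)*log(2) - 864*s**2*(2*s - 3)*(2*s + 2)*log(2) + 864*s**2*(2*s - 3)*(2*s + 2) + 108*s**2*(2*s - 3)*(4*s**2 - 4*s + 1))/(216*2**(2*s)*(3/2)**s*s**2*(2*s - 3)*(2*s + 2)*(4*s**2 - 4*s + 1))
  -1 < Re(s) < 3/2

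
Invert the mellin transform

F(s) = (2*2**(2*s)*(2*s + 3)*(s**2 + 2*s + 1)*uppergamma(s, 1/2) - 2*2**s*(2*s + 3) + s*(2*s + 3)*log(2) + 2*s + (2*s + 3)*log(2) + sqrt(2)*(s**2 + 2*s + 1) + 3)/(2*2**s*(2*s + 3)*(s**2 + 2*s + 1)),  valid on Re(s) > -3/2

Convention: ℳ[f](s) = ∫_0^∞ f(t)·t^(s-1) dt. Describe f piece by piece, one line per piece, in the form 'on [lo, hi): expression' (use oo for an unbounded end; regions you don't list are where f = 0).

summing 3 kernel integrals split by 1/2, 1 yields ℳ[f](s)
segment [0, 1/2) carries t**(3/2); integrate it
∫ t*log(t)·t^(s-1) over [1/2, 1)
the [1, ∞) slice contributes ∫ exp(-t/2)·t^(s-1) dt

on [0, 1/2): t**(3/2)
on [1/2, 1): t*log(t)
on [1, oo): exp(-t/2)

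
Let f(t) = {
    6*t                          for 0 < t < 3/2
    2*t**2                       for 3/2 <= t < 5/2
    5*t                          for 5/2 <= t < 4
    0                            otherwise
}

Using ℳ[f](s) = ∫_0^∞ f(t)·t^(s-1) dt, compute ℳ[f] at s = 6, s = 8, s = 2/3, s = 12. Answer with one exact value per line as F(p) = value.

F(6) = 10444313/896
F(8) = 372320573/2560
F(2/3) = 3*2**(1/3)*(-75*5**(2/3) + 99*3**(2/3) + 1280)/160
F(12) = 19238437600535/745472

f breaks at 3/2, 5/2 into 3 integrals to sum
∫ 6*t·t^(s-1) over [0, 3/2)
the [3/2, 5/2) slice contributes ∫ 2*t**2·t^(s-1) dt
over [5/2, 4), the kernel integral of 5*t enters the sum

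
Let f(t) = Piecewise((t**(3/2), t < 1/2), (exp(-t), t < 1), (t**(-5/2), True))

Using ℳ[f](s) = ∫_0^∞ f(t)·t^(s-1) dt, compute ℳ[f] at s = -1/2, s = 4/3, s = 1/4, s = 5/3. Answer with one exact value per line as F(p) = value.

F(-1/2) = -2*sqrt(pi)*erfc(sqrt(2)/2) - 2*exp(-1) + 2*sqrt(pi)*erfc(1) + 5/6 + 2*sqrt(2)*exp(-1/2)
F(4/3) = -uppergamma(4/3, 1) + 3*2**(1/6)/68 + uppergamma(4/3, 1/2) + 6/7
F(1/4) = -uppergamma(1/4, 1) + 2**(1/4)/7 + 4/9 + uppergamma(1/4, 1/2)
F(5/3) = -uppergamma(5/3, 1) + 3*2**(5/6)/152 + uppergamma(5/3, 1/2) + 6/5

decompose at 1/2, 1; ℳ[f](s) sums the 3 pieces' integrals
segment 0 to 1/2 holds t**(3/2); add its integral
over [1/2, 1), the kernel integral of exp(-t) enters the sum
∫ over [1, ∞) of t**(-5/2)·t^(s-1) joins the sum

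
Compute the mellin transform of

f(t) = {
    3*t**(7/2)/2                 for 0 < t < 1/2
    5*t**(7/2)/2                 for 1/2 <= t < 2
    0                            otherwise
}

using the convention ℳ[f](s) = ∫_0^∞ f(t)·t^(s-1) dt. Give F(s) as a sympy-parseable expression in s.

breakpoints 1/2: one integral from each of the 2 segments
segment 0 to 1/2 holds 3*t**(7/2)/2; add its integral
for t in [1/2, 2): the term is ∫ 5*t**(7/2)/2·t^(s-1)

(-2*2**(-s - 7/2) + 5*2**(s + 7/2))/(2*s + 7)
  Re(s) > -7/2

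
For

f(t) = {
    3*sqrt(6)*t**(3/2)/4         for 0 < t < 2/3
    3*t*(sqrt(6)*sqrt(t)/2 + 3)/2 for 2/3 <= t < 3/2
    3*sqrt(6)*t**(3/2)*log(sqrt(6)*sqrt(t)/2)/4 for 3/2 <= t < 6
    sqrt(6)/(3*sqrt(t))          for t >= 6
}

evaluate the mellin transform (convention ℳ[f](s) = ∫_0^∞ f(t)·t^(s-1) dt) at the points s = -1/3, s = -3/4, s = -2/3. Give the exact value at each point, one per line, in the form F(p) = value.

remove the common scale on t first: t**(3/2) on [0, 1); t*(sqrt(t) + 3) on [1, 9/4); t**(3/2)*log(sqrt(t)) on [9/4, 9); …
back out the shared t-power: sqrt(t) on [0, 1); sqrt(t) + 3 on [1, 9/4); sqrt(t)*log(sqrt(t)) on [9/4, 9); …
the power substitution comes off first: t on [0, 1); t + 3 on [1, 3/2); t*log(t) on [3/2, 3); …
cuts at 2/3, 3/2, 6: linearity sums the 4 kernel integrals
for t in [0, 2/3): the term is ∫ 3*sqrt(6)*t**(3/2)/4·t^(s-1)
segment [2/3, 3/2) carries 3*t*(sqrt(6)*sqrt(t)/2 + 3)/2; integrate it
between 3/2 and 6 the integrand is 3*sqrt(6)*t**(3/2)*log(sqrt(6)*sqrt(t)/2)/4·t^(s-1)
for t in [6, ∞): the term is ∫ sqrt(6)/(3*sqrt(t))·t^(s-1)

F(-1/3) = -1166*6**(2/3)/735 - 9*12**(1/3)/4 - 27*18**(1/3)*log(3)/28 + 27*18**(1/3)*log(2)/28 + 1863*18**(1/3)/392 + 27*6**(2/3)*log(3)/7
F(-3/4) = 6**(3/4)*(-810*sqrt(2) - 178*sqrt(6) + log(2**(135*sqrt(3))*3**(-135*sqrt(3) + 270*sqrt(6))) + 1035*sqrt(3))/270
F(-2/3) = -9*18**(1/3)/2 - 1676*6**(1/3)/525 - 27*12**(1/3)*log(3)/20 + 27*12**(1/3)*log(2)/20 + 27*6**(1/3)*log(3)/5 + 891*12**(1/3)/100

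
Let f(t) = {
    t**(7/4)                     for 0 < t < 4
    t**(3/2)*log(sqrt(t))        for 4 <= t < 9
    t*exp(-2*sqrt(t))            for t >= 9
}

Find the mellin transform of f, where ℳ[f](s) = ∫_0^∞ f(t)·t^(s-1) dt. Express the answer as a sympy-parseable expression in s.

reversing the power substitution: t**(7/2) on [0, 2); t**3*log(t) on [2, 3); t**2*exp(-2*t) on [3, ∞)
invert the shared t-power to get t**(5/2) on [0, 2); t**2*log(t) on [2, 3); t*exp(-2*t) on [3, ∞)
remove the shared t-power first: t**(3/2) on [0, 2); t*log(t) on [2, 3); exp(-2*t) on [3, ∞)
integrate the 3 segments split at 4, 9, then add the results
the [0, 4) slice contributes ∫ t**(7/4)·t^(s-1) dt
between 4 and 9 the integrand is t**(3/2)*log(sqrt(t))·t^(s-1)
[9, ∞) adds the kernel integral of t*exp(-2*sqrt(t))

2*6**(-2*s - 2)*(-2*12**(2*s + 2)*(2*s + 2)*(4*s + 7)*log(2) - 2*12**(2*s + 2)*(4*s + 7)*log(2) + 2*12**(2*s + 2)*(4*s + 7) + 4*12**(2*s + 2)*sqrt(2)*(4*s + (2*s + 2)**2 + 5) + 3*18**(2*s + 2)*(2*s + 2)*(4*s + 7)*log(3) - 3*18**(2*s + 2)*(4*s + 7) + 3*18**(2*s + 2)*(4*s + 7)*log(3) + 3**(2*s + 2)*(4*s + 7)*(4*s + (2*s + 2)**2 + 5)*uppergamma(2*s + 2, 6))/((4*s + 7)*(4*s + (2*s + 2)**2 + 5))
  Re(s) > -7/4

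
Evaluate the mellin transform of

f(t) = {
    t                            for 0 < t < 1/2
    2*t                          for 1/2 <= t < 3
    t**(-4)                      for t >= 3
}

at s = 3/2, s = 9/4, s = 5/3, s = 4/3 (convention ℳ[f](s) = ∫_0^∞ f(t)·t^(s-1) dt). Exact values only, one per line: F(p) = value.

F(3/2) = sqrt(2)*(-27 + 1948*sqrt(6))/540
F(9/4) = 2**(3/4)*(-63 + 27320*6**(1/4))/3276
F(5/3) = 2**(1/3)*(-189 + 13640*6**(2/3))/4032
F(4/3) = 2**(2/3)*(-54 + 3895*6**(1/3))/1008

treat the 3 regions marked off by 1/2, 3 separately and sum
∫ over [0, 1/2) of t·t^(s-1) joins the sum
for t in [1/2, 3): the term is ∫ 2*t·t^(s-1)
∫ over [3, ∞) of t**(-4)·t^(s-1) joins the sum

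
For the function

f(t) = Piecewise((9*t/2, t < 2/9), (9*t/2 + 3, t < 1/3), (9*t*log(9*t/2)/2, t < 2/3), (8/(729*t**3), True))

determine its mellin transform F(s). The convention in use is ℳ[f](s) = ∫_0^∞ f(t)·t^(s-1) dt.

(-162*2**s*s*(s - 3)*(s**2 + 2*s + 1) - 162*2**s*(s - 3)*(s**2 + 2*s + 1) - 81*3**s*s**2*(s - 3)*(s + 1)*log(3) + 81*3**s*s**2*(s - 3)*(s + 1)*log(2) - 81*3**s*s*(s - 3)*(s + 1)*log(3) + 81*3**s*s*(s - 3)*(s + 1)*log(2) + 81*3**s*s*(s - 3)*(s + 1) + 243*3**s*s*(s - 3)*(s**2 + 2*s + 1) + 162*3**s*(s - 3)*(s**2 + 2*s + 1) + 162*6**s*s**2*(s - 3)*(s + 1)*log(3) - 162*6**s*s*(s - 3)*(s + 1) + 162*6**s*s*(s - 3)*(s + 1)*log(3) - 2*6**s*s*(s + 1)*(s**2 + 2*s + 1))/(54*3**(2*s)*s*(s - 3)*(s + 1)*(s**2 + 2*s + 1))
  -1 < Re(s) < 3

remove the common scale on t first: 3*t/2 on [0, 2/3); 3*t/2 + 3 on [2/3, 1); 3*t*log(3*t/2)/2 on [1, 2); …
undo the common scale on t: t/2 on [0, 2); t/2 + 3 on [2, 3); t*log(t/2)/2 on [3, 6); …
reversing the common scale on t: t on [0, 1); t + 3 on [1, 3/2); t*log(t) on [3/2, 3); …
the 4 pieces separated at 2/9, 1/3, 2/3 each add one integral
for t in [0, 2/9): the term is ∫ 9*t/2·t^(s-1)
between 2/9 and 1/3 the integrand is (9*t/2 + 3)·t^(s-1)
between 1/3 and 2/3 the integrand is 9*t*log(9*t/2)/2·t^(s-1)
∫ over [2/3, ∞) of 8/(729*t**3)·t^(s-1) joins the sum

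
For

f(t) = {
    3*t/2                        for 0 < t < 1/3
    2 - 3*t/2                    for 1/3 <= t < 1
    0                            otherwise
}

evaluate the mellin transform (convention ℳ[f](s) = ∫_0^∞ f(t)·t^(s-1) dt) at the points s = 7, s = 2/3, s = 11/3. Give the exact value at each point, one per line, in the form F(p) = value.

F(7) = 2671/27216
F(2/3) = 21/10 - 4*3**(1/3)/5
F(11/3) = 69/308 - 17*3**(1/3)/4158

undo the common scale on t: t on [0, 1/2); 2 - t on [1/2, 3/2)
cuts at 1/3: linearity sums the 2 kernel integrals
on [0, 1/3) integrate f = 3*t/2 against the kernel
segment 1/3 to 1 holds (2 - 3*t/2); add its integral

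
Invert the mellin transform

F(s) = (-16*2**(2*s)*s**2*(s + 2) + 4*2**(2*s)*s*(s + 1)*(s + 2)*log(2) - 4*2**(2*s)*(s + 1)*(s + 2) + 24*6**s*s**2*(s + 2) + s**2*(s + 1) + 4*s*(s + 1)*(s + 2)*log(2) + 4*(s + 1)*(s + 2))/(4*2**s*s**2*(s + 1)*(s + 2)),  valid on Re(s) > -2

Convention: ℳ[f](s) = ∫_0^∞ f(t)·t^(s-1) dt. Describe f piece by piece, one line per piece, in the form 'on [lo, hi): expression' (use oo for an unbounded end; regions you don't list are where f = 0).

summing 3 kernel integrals split by 1/2, 2 yields ℳ[f](s)
∫ over [0, 1/2) of t**2·t^(s-1) joins the sum
segment 1/2 to 2 holds log(t); add its integral
on [2, 3) integrate f = 2*t against the kernel

on [0, 1/2): t**2
on [1/2, 2): log(t)
on [2, 3): 2*t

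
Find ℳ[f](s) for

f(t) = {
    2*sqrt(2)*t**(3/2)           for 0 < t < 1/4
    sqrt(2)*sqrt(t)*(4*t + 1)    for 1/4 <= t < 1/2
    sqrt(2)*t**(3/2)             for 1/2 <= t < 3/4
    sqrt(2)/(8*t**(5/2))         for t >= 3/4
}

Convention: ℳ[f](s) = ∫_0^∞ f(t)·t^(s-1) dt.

(2160*2**s*s**2 - 3456*2**s*s - 4860*2**s + 196*3**s*sqrt(6)*s**2 - 904*3**s*sqrt(6)*s - 501*3**s*sqrt(6) - 648*sqrt(2)*s**2 + 864*sqrt(2)*s + 1890*sqrt(2))/(108*2**(2*s)*(8*s**3 - 4*s**2 - 34*s - 15))
  -3/2 < Re(s) < 5/2

reversing the common scale on t: t**(3/2) on [0, 1/2); sqrt(t)*(2*t + 1) on [1/2, 1); t**(3/2)/2 on [1, 3/2); …
peel off the shared t-power: t on [0, 1/2); 2*t + 1 on [1/2, 1); t/2 on [1, 3/2); …
breakpoints 1/4, 1/2, 3/4: one integral from each of the 4 segments
[0, 1/4) adds the kernel integral of 2*sqrt(2)*t**(3/2)
piece [1/4, 1/2): integrate sqrt(2)*sqrt(t)*(4*t + 1) against the kernel
the [1/2, 3/4) slice contributes ∫ sqrt(2)*t**(3/2)·t^(s-1) dt
on [3/4, ∞): add ∫ sqrt(2)/(8*t**(5/2))·t^(s-1) dt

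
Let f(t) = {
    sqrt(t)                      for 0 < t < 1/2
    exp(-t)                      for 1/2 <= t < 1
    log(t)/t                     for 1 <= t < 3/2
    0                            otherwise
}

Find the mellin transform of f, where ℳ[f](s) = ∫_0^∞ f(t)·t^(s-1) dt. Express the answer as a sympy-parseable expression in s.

summing 3 kernel integrals split by 1/2, 1 yields ℳ[f](s)
piece [0, 1/2): integrate sqrt(t) against the kernel
[1/2, 1) adds the kernel integral of exp(-t)
[1, 3/2) adds the kernel integral of log(t)/t

(3*2**s*(2*s + 1)*(s**2 - 2*s + 1)*uppergamma(s, 1/2) - 3*2**s*(2*s + 1)*(s**2 - 2*s + 1)*uppergamma(s, 1) + 3*2**s*(2*s + 1) + 3**s*s*(2*s + 1)*(-2*log(2) + 2*log(3)) - 2*3**s*(2*s + 1) + 3**s*(2*s + 1)*(-2*log(3) + 2*log(2)) + 3*sqrt(2)*(s**2 - 2*s + 1))/(3*2**s*(2*s + 1)*(s**2 - 2*s + 1))
  Re(s) > -1/2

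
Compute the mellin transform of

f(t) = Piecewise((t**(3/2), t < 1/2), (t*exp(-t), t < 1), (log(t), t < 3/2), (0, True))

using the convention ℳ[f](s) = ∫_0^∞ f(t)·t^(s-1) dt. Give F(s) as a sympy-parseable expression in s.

(4*2**s*s**3*uppergamma(s + 1, 1/2) - 4*2**s*s**3*uppergamma(s + 1, 1) + 6*2**s*s**2*uppergamma(s + 1, 1/2) - 6*2**s*s**2*uppergamma(s + 1, 1) + 4*2**s*s + 6*2**s + 3**s*s**2*(-4*log(2) + 4*log(3)) - 4*3**s*s + 3**s*s*(-6*log(2) + 6*log(3)) - 6*3**s + sqrt(2)*s**2)/(2*2**s*s**2*(2*s + 3))
  Re(s) > -3/2

remove the shared t-power first: t on [0, 1/2); sqrt(t)*exp(-t) on [1/2, 1); log(t)/sqrt(t) on [1, 3/2)
reversing the shared t-power: sqrt(t) on [0, 1/2); exp(-t) on [1/2, 1); log(t)/t on [1, 3/2)
linearity at 1/2, 1 turns ℳ[f](s) into 3 summed integrals
for t in [0, 1/2): the term is ∫ t**(3/2)·t^(s-1)
on [1/2, 1) integrate f = t*exp(-t) against the kernel
between 1 and 3/2 the integrand is log(t)·t^(s-1)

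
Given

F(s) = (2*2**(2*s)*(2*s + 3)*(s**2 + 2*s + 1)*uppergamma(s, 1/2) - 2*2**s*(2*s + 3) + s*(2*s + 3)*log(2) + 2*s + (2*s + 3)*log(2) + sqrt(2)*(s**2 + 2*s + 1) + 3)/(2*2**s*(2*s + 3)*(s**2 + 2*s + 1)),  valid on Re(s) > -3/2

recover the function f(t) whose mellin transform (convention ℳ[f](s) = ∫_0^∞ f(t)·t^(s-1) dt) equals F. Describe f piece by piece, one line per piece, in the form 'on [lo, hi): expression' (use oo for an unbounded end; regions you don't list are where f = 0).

breakpoints 1/2, 1: one integral from each of the 3 segments
[0, 1/2) adds the kernel integral of t**(3/2)
[1/2, 1) adds the kernel integral of t*log(t)
[1, ∞) adds the kernel integral of exp(-t/2)

on [0, 1/2): t**(3/2)
on [1/2, 1): t*log(t)
on [1, oo): exp(-t/2)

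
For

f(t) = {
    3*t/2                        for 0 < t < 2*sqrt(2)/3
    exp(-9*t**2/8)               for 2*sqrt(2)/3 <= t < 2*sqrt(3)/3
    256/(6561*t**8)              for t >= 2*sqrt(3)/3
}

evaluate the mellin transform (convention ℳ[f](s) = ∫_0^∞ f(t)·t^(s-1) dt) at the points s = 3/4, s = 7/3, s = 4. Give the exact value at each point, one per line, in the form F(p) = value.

undo the common scale on t: t/2 on [0, 2*sqrt(2)); exp(-t**2/8) on [2*sqrt(2), 2*sqrt(3)); 256/t**8 on [2*sqrt(3), ∞)
reversing the common scale on t: t on [0, sqrt(2)); exp(-t**2/2) on [sqrt(2), sqrt(3)); t**(-8) on [sqrt(3), ∞)
reversing the power substitution: sqrt(t) on [0, 2); exp(-t/2) on [2, 3); t**(-4) on [3, ∞)
cuts at 2*sqrt(2)/3, 2*sqrt(3)/3: linearity sums the 3 kernel integrals
segment [0, 2*sqrt(2)/3) carries 3*t/2; integrate it
piece [2*sqrt(2)/3, 2*sqrt(3)/3): integrate exp(-9*t**2/8) against the kernel
piece [2*sqrt(3)/3, ∞): integrate 256/(6561*t**8) against the kernel

F(3/4) = 2**(3/4)*3**(1/4)*(-16443*2**(3/8)*uppergamma(3/8, 3/2) + 56*3**(3/8) + 16443*2**(3/8)*uppergamma(3/8, 1) + 18792*2**(7/8))/98658
F(7/3) = 4*2**(1/3)*3**(2/3)*(-765*2**(1/6)*uppergamma(7/6, 3/2) + 5*3**(1/6) + 765*2**(1/6)*uppergamma(7/6, 1) + 459*2**(2/3))/20655
F(4) = -80*exp(-3/2)/81 + 4/729 + 64*sqrt(2)/405 + 64*exp(-1)/81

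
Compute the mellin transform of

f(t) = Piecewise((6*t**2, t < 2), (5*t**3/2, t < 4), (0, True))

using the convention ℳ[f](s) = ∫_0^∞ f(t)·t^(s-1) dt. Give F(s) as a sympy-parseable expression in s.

along the cuts 2, ℳ[f](s) splits into 2 integrals
on [0, 2): add ∫ 6*t**2·t^(s-1) dt
segment [2, 4) carries 5*t**3/2; integrate it

4*2**s*(40*2**s*(s + 2) + s + 8)/((s + 2)*(s + 3))
  Re(s) > -2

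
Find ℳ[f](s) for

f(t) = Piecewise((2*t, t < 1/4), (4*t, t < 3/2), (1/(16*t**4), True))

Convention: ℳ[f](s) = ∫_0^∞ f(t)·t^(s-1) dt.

(970*6**s*s - 3890*6**s - 81*s + 324)/(162*2**(2*s)*(s**2 - 3*s - 4))
  -1 < Re(s) < 4

undo the common scale on t: t on [0, 1/2); 2*t on [1/2, 3); t**(-4) on [3, ∞)
split f at 1/4, 3/2: ℳ[f](s) collects 3 kernel integrals
segment [0, 1/4) carries 2*t; integrate it
[1/4, 3/2) adds the kernel integral of 4*t
the [3/2, ∞) slice contributes ∫ 1/(16*t**4)·t^(s-1) dt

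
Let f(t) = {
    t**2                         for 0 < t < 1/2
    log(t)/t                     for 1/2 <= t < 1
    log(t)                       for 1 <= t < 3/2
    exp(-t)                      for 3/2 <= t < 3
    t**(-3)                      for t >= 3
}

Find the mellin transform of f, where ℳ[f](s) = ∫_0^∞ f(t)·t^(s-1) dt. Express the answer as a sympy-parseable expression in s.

(108*2**s*s**2*(s - 3)*(s + 2)*(s**2 - 2*s + 1)*uppergamma(s, 3/2) - 108*2**s*s**2*(s - 3)*(s + 2)*(s**2 - 2*s + 1)*uppergamma(s, 3) - 108*2**s*s**2*(s - 3)*(s + 2) + 108*2**s*(s - 3)*(s + 2)*(s**2 - 2*s + 1) - 108*3**s*s*(s - 3)*(s + 2)*(s**2 - 2*s + 1)*log(2) + 108*3**s*s*(s - 3)*(s + 2)*(s**2 - 2*s + 1)*log(3) - 108*3**s*(s - 3)*(s + 2)*(s**2 - 2*s + 1) - 4*6**s*s**2*(s + 2)*(s**2 - 2*s + 1) + 216*s**3*(s - 3)*(s + 2)*log(2) - 216*s**2*(s - 3)*(s + 2)*log(2) + 216*s**2*(s - 3)*(s + 2) + 27*s**2*(s - 3)*(s**2 - 2*s + 1))/(108*2**s*s**2*(s - 3)*(s + 2)*(s**2 - 2*s + 1))
  -2 < Re(s) < 3

split f at 1/2, 1, 3/2, 3: ℳ[f](s) collects 5 kernel integrals
segment [0, 1/2) carries t**2; integrate it
[1/2, 1) adds the kernel integral of log(t)/t
on [1, 3/2) integrate f = log(t) against the kernel
segment 3/2 to 3 holds exp(-t); add its integral
for t in [3, ∞): the term is ∫ t**(-3)·t^(s-1)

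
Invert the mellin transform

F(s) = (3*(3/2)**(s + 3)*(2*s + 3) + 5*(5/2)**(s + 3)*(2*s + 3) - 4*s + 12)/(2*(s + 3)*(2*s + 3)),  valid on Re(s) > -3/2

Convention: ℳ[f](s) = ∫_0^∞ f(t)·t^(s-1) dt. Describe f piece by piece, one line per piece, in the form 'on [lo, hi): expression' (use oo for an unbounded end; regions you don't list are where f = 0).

split f at 1, 3/2: ℳ[f](s) collects 3 kernel integrals
[0, 1) adds the kernel integral of 3*t**(3/2)
segment [1, 3/2) carries 4*t**3; integrate it
piece [3/2, 5/2): integrate 5*t**3/2 against the kernel

on [0, 1): 3*t**(3/2)
on [1, 3/2): 4*t**3
on [3/2, 5/2): 5*t**3/2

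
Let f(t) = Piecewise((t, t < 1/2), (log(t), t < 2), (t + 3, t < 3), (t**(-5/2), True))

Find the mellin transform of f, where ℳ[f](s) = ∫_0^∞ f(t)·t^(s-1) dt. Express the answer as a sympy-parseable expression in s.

slice at 1/2, 2, 3, transform all 4 pieces, and sum them
for t in [0, 1/2): the term is ∫ t·t^(s-1)
∫ log(t)·t^(s-1) over [1/2, 2)
segment [2, 3) carries (t + 3); integrate it
the [3, ∞) slice contributes ∫ t**(-5/2)·t^(s-1) dt

(-270*2**(2*s)*s**2*(2*s - 5) + 54*2**(2*s)*s*(s + 1)*(2*s - 5)*log(2) - 162*2**(2*s)*s*(2*s - 5) - 54*2**(2*s)*(s + 1)*(2*s - 5) - 4*sqrt(3)*6**s*s**2*(s + 1) + 324*6**s*s**2*(2*s - 5) + 162*6**s*s*(2*s - 5) + 27*s**2*(2*s - 5) + 54*s*(s + 1)*(2*s - 5)*log(2) + (2*s - 5)*(54*s + 54))/(54*2**s*s**2*(s + 1)*(2*s - 5))
  -1 < Re(s) < 5/2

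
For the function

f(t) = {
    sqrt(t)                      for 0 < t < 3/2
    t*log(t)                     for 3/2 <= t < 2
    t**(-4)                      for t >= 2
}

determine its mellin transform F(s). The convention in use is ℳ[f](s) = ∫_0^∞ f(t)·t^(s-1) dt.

(-32*2**(2*s)*(s - 4)*(2*s + 1) + 3**s*s*(s - 4)*(2*s + 1)*(-24*log(3) + 24*log(2)) + 3**s*(s - 4)*(2*s + 1)*(-24*log(3) + 24*log(2)) + 24*3**s*(s - 4)*(2*s + 1) + 16*3**s*sqrt(6)*(s - 4)*(s**2 + 2*s + 1) + 32*4**s*s*(s - 4)*(2*s + 1)*log(2) + 32*4**s*(s - 4)*(2*s + 1)*log(2) - 4**s*(2*s + 1)*(s**2 + 2*s + 1))/(16*2**s*(s - 4)*(2*s + 1)*(s**2 + 2*s + 1))
  -1/2 < Re(s) < 4

integrate the 3 segments split at 3/2, 2, then add the results
segment [0, 3/2) carries sqrt(t); integrate it
∫ t*log(t)·t^(s-1) over [3/2, 2)
[2, ∞) adds the kernel integral of t**(-4)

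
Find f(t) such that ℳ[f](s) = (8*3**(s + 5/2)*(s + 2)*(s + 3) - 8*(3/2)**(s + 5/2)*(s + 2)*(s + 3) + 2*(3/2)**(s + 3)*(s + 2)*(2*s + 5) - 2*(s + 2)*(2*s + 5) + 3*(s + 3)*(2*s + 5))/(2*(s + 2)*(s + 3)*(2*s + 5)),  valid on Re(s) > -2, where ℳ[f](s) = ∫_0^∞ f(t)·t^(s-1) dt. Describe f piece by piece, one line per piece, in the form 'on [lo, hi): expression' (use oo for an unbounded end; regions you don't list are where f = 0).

on [0, 1): 3*t**2/2
on [1, 3/2): t**3
on [3/2, 3): 2*t**(5/2)

breakpoints 1, 3/2: one integral from each of the 3 segments
on [0, 1) integrate f = 3*t**2/2 against the kernel
[1, 3/2) adds the kernel integral of t**3
[3/2, 3) adds the kernel integral of 2*t**(5/2)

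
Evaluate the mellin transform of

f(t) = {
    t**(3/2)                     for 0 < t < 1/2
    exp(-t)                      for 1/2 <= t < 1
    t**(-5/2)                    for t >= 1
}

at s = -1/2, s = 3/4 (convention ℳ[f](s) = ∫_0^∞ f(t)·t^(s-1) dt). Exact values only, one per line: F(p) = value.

breakpoints 1/2, 1: one integral from each of the 3 segments
[0, 1/2) adds the kernel integral of t**(3/2)
piece [1/2, 1): integrate exp(-t) against the kernel
piece [1, ∞): integrate t**(-5/2) against the kernel

F(-1/2) = -2*sqrt(pi)*erfc(sqrt(2)/2) - 2*exp(-1) + 2*sqrt(pi)*erfc(1) + 5/6 + 2*sqrt(2)*exp(-1/2)
F(3/4) = -uppergamma(3/4, 1) + 2**(3/4)/18 + 4/7 + uppergamma(3/4, 1/2)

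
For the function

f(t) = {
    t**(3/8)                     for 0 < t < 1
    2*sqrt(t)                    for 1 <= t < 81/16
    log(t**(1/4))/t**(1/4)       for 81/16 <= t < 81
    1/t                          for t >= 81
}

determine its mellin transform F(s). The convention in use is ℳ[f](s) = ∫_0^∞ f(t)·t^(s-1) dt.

peel off the power substitution: t**(3/4) on [0, 1); 2*t on [1, 9/4); log(sqrt(t))/sqrt(t) on [9/4, 9); …
back out the power substitution: t**(3/2) on [0, 1); 2*t**2 on [1, 3/2); log(t)/t on [3/2, 3); …
the 4 pieces separated at 1, 81/16, 81 each add one integral
between 0 and 1 the integrand is t**(3/8)·t^(s-1)
piece [1, 81/16): integrate 2*sqrt(t) against the kernel
piece [81/16, 81): integrate log(t**(1/4))/t**(1/4) against the kernel
[81, ∞) adds the kernel integral of 1/t

2*(324*2**(4*s)*(4*s - 4)*(4*s + 2)*(16*s**2 - 8*s + 1) - 324*2**(4*s)*(4*s - 4)*(8*s + 3)*(16*s**2 - 8*s + 1) - 432*3**(4*s)*s*(4*s - 4)*(4*s + 2)*(8*s + 3)*log(3) + 432*3**(4*s)*s*(4*s - 4)*(4*s + 2)*(8*s + 3)*log(2) - 108*3**(4*s)*(4*s - 4)*(4*s + 2)*(8*s + 3)*log(2) + 108*3**(4*s)*(4*s - 4)*(4*s + 2)*(8*s + 3) + 108*3**(4*s)*(4*s - 4)*(4*s + 2)*(8*s + 3)*log(3) + 729*3**(4*s)*(4*s - 4)*(8*s + 3)*(16*s**2 - 8*s + 1) + 216*6**(4*s)*s*(4*s - 4)*(4*s + 2)*(8*s + 3)*log(3) - 54*6**(4*s)*(4*s - 4)*(4*s + 2)*(8*s + 3)*log(3) - 54*6**(4*s)*(4*s - 4)*(4*s + 2)*(8*s + 3) - 2*6**(4*s)*(4*s + 2)*(8*s + 3)*(16*s**2 - 8*s + 1))/(81*2**(4*s)*(4*s - 4)*(4*s + 2)*(8*s + 3)*(16*s**2 - 8*s + 1))
  -3/8 < Re(s) < 1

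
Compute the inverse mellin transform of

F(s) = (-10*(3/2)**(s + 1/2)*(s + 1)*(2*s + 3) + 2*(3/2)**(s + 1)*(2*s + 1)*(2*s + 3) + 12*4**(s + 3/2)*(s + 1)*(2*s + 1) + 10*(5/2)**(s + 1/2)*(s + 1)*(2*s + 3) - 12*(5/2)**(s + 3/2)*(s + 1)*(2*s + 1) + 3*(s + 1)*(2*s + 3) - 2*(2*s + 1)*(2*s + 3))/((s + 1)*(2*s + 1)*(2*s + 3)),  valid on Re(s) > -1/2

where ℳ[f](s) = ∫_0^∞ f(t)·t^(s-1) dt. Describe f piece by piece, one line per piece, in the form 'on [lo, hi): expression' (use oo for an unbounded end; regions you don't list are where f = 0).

on [0, 1): 3*sqrt(t)/2
on [1, 3/2): 2*t
on [3/2, 5/2): 5*sqrt(t)
on [5/2, 4): 6*t**(3/2)

along the cuts 1, 3/2, 5/2, ℳ[f](s) splits into 4 integrals
∫ over [0, 1) of 3*sqrt(t)/2·t^(s-1) joins the sum
the [1, 3/2) slice contributes ∫ 2*t·t^(s-1) dt
over [3/2, 5/2), the kernel integral of 5*sqrt(t) enters the sum
piece [5/2, 4): integrate 6*t**(3/2) against the kernel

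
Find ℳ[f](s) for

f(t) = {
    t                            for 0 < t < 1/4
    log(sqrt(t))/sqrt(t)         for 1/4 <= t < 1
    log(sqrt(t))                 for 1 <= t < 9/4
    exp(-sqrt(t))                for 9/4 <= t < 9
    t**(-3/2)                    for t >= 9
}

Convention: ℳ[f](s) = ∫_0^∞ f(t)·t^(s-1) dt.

(432*2**(2*s)*s**2*(2*s - 3)*(2*s + 2)*(4*s**2 - 4*s + 1)*uppergamma(2*s, 3/2) - 432*2**(2*s)*s**2*(2*s - 3)*(2*s + 2)*(4*s**2 - 4*s + 1)*uppergamma(2*s, 3) - 432*2**(2*s)*s**2*(2*s - 3)*(2*s + 2) + 108*2**(2*s)*(2*s - 3)*(2*s + 2)*(4*s**2 - 4*s + 1) - 216*3**(2*s)*s*(2*s - 3)*(2*s + 2)*(4*s**2 - 4*s + 1)*log(2) + 216*3**(2*s)*s*(2*s - 3)*(2*s + 2)*(4*s**2 - 4*s + 1)*log(3) - 108*3**(2*s)*(2*s - 3)*(2*s + 2)*(4*s**2 - 4*s + 1) - 16*6**(2*s)*s**2*(2*s + 2)*(4*s**2 - 4*s + 1) + 1728*s**3*(2*s - 3)*(2*s + 2)*log(2) - 864*s**2*(2*s - 3)*(2*s + 2)*log(2) + 864*s**2*(2*s - 3)*(2*s + 2) + 108*s**2*(2*s - 3)*(4*s**2 - 4*s + 1))/(216*2**(2*s)*s**2*(2*s - 3)*(2*s + 2)*(4*s**2 - 4*s + 1))
  -1 < Re(s) < 3/2

peel off the power substitution: t**2 on [0, 1/2); log(t)/t on [1/2, 1); log(t) on [1, 3/2); …
integrate the 5 segments split at 1/4, 1, 9/4, 9, then add the results
between 0 and 1/4 the integrand is t·t^(s-1)
the [1/4, 1) slice contributes ∫ log(sqrt(t))/sqrt(t)·t^(s-1) dt
∫ over [1, 9/4) of log(sqrt(t))·t^(s-1) joins the sum
on [9/4, 9) integrate f = exp(-sqrt(t)) against the kernel
piece [9, ∞): integrate t**(-3/2) against the kernel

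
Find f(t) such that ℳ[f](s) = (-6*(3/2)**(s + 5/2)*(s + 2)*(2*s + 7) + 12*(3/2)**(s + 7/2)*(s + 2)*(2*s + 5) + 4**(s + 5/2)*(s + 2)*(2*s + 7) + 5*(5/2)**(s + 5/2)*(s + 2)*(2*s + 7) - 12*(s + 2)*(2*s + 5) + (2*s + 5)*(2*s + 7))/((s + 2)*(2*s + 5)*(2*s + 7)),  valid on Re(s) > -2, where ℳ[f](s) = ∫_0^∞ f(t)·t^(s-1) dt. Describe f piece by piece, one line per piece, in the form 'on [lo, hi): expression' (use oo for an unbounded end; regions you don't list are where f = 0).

split f at 1, 3/2, 5/2: ℳ[f](s) collects 4 kernel integrals
∫ t**2·t^(s-1) over [0, 1)
∫ over [1, 3/2) of 6*t**(7/2)·t^(s-1) joins the sum
∫ over [3/2, 5/2) of 3*t**(5/2)·t^(s-1) joins the sum
segment 5/2 to 4 holds t**(5/2)/2; add its integral

on [0, 1): t**2
on [1, 3/2): 6*t**(7/2)
on [3/2, 5/2): 3*t**(5/2)
on [5/2, 4): t**(5/2)/2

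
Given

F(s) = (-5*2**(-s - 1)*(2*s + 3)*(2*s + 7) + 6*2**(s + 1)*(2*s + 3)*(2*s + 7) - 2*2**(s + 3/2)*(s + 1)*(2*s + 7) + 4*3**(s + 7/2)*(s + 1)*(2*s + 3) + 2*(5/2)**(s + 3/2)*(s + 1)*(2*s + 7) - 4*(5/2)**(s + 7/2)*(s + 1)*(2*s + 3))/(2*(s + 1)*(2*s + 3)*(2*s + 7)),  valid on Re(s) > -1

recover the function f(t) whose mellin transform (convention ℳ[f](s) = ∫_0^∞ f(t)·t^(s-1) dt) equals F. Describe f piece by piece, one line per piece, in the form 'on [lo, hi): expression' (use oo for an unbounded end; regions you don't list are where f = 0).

breakpoints 1/2, 2, 5/2: one integral from each of the 4 segments
[0, 1/2) adds the kernel integral of t/2
on [1/2, 2): add ∫ 3*t·t^(s-1) dt
for t in [2, 5/2): the term is ∫ t**(3/2)/2·t^(s-1)
segment [5/2, 3) carries t**(7/2); integrate it

on [0, 1/2): t/2
on [1/2, 2): 3*t
on [2, 5/2): t**(3/2)/2
on [5/2, 3): t**(7/2)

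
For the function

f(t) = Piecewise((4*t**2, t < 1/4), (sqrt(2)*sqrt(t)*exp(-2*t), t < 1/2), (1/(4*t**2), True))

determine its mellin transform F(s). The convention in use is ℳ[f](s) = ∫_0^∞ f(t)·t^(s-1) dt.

remove the common scale on t first: t**2 on [0, 1/2); sqrt(t)*exp(-t) on [1/2, 1); t**(-2) on [1, ∞)
invert the shared t-power to get t**(3/2) on [0, 1/2); exp(-t) on [1/2, 1); t**(-5/2) on [1, ∞)
cuts at 1/4, 1/2: linearity sums the 3 kernel integrals
∫ 4*t**2·t^(s-1) over [0, 1/4)
between 1/4 and 1/2 the integrand is sqrt(2)*sqrt(t)*exp(-2*t)·t^(s-1)
the [1/2, ∞) slice contributes ∫ 1/(4*t**2)·t^(s-1) dt

2**(-2*s - 5/2)*(2**(s + 5/2)*(-s - 2) + 2**(s + 5/2)*(s - 2)*(s + 2)*uppergamma(s + 1/2, 1/2) - 2**(s + 5/2)*(s - 2)*(s + 2)*uppergamma(s + 1/2, 1) + sqrt(2)*(s - 2))/((s - 2)*(s + 2))
  -2 < Re(s) < 2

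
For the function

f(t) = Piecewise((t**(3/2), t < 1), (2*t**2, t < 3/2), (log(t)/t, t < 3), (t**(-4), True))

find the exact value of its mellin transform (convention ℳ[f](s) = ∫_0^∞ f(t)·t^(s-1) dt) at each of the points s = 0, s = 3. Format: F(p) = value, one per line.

F(0) = log(6**(1/3)/2) + 365/162
F(3) = 9*log(2)/8 + 271/180 + 27*log(3)/8

integrate the 4 segments split at 1, 3/2, 3, then add the results
the [0, 1) slice contributes ∫ t**(3/2)·t^(s-1) dt
between 1 and 3/2 the integrand is 2*t**2·t^(s-1)
the [3/2, 3) slice contributes ∫ log(t)/t·t^(s-1) dt
piece [3, ∞): integrate t**(-4) against the kernel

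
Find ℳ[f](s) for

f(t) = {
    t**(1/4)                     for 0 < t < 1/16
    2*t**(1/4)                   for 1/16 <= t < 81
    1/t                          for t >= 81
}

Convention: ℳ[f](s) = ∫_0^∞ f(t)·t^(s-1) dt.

strip the power substitution: sqrt(t) on [0, 1/4); 2*sqrt(t) on [1/4, 9); t**(-2) on [9, ∞)
invert the power substitution to get t on [0, 1/2); 2*t on [1/2, 3); t**(-4) on [3, ∞)
linearity at 1/16, 81 turns ℳ[f](s) into 3 summed integrals
∫ t**(1/4)·t^(s-1) over [0, 1/16)
[1/16, 81) adds the kernel integral of 2*t**(1/4)
between 81 and ∞ the integrand is 1/t·t^(s-1)

(-1296**s*(4*s + 1) + 1944*6**(4*s)*(s - 1) - 162*s + 162)/(81*16**s*(s - 1)*(4*s + 1))
  -1/4 < Re(s) < 1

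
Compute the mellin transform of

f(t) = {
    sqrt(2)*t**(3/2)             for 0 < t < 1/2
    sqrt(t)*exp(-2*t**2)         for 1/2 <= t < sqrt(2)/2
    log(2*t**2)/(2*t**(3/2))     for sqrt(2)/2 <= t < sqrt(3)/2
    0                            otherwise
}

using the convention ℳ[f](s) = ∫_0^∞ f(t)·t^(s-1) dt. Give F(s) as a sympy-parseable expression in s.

strip the shared t-power: sqrt(2)*t on [0, 1/2); exp(-2*t**2) on [1/2, sqrt(2)/2); log(2*t**2)/(2*t**2) on [sqrt(2)/2, sqrt(3)/2)
back out the power substitution: sqrt(2)*sqrt(t) on [0, 1/4); exp(-2*t) on [1/4, 1/2); log(2*t)/(2*t) on [1/2, 3/4)
reversing the common scale on t: sqrt(t) on [0, 1/2); exp(-t) on [1/2, 1); log(t)/t on [1, 3/2)
slice at 1/2, sqrt(2)/2, transform all 3 pieces, and sum them
on [0, 1/2) integrate f = sqrt(2)*t**(3/2) against the kernel
piece [1/2, sqrt(2)/2): integrate sqrt(t)*exp(-2*t**2) against the kernel
segment [sqrt(2)/2, sqrt(3)/2) carries log(2*t**2)/(2*t**(3/2)); integrate it

2**(1/2 - s)*(3*2**(s/2 + 1/4)*(2*s + 3)*(-16*s + (2*s + 1)**2 + 8)*uppergamma(s/2 + 1/4, 1/2) - 3*2**(s/2 + 1/4)*(2*s + 3)*(-16*s + (2*s + 1)**2 + 8)*uppergamma(s/2 + 1/4, 1) + 48*2**(s/2 + 1/4)*(2*s + 3) + 3**(s/2 + 1/4)*(2*s + 1)*(2*s + 3)*(-8*log(2) + 8*log(3)) - 32*3**(s/2 + 1/4)*(2*s + 3) + 3**(s/2 + 1/4)*(2*s + 3)*(-32*log(3) + 32*log(2)) + 6*sqrt(2)*(-16*s + (2*s + 1)**2 + 8))/(12*(2*s + 3)*(-16*s + (2*s + 1)**2 + 8))
  Re(s) > -3/2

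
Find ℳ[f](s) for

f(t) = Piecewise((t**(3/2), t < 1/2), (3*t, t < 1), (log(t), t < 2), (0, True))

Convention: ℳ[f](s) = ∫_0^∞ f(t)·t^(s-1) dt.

(-2*2**(2*s)*(s + 1)*(2*s + 3) + 6*2**s*s**2*(2*s + 3) + 2*2**s*(s + 1)*(2*s + 3) + 4**s*s*(s + 1)*(2*s + 3)*log(4) + sqrt(2)*s**2*(s + 1) - 3*s**2*(2*s + 3))/(2*2**s*s**2*(s + 1)*(2*s + 3))
  Re(s) > -3/2

linearity at 1/2, 1 turns ℳ[f](s) into 3 summed integrals
segment 0 to 1/2 holds t**(3/2); add its integral
∫ 3*t·t^(s-1) over [1/2, 1)
the [1, 2) slice contributes ∫ log(t)·t^(s-1) dt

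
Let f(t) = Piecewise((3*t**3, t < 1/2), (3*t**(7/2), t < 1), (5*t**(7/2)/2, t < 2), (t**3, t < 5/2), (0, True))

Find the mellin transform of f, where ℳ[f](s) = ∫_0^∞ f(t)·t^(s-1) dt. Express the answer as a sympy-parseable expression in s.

(-64*2**s*(2*s + 7) - 3*2**(1/2 - s)*(s + 3) + 320*2**(s + 1/2)*(s + 3) + 125*(5/2)**s*(2*s + 7) + 8*s + 24 + 3*(2*s + 7)/2**s)/(8*(s + 3)*(2*s + 7))
  Re(s) > -3

decompose at 1/2, 1, 2; ℳ[f](s) sums the 4 pieces' integrals
on [0, 1/2): add ∫ 3*t**3·t^(s-1) dt
on [1/2, 1): add ∫ 3*t**(7/2)·t^(s-1) dt
over [1, 2), the kernel integral of 5*t**(7/2)/2 enters the sum
over [2, 5/2), the kernel integral of t**3 enters the sum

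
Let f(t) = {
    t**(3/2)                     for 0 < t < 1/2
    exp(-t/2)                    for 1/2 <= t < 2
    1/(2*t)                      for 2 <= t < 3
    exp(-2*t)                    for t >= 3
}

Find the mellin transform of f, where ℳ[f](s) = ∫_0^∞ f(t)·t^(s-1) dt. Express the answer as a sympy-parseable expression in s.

linearity at 1/2, 2, 3 turns ℳ[f](s) into 4 summed integrals
for t in [0, 1/2): the term is ∫ t**(3/2)·t^(s-1)
segment 1/2 to 2 holds exp(-t/2); add its integral
piece [2, 3): integrate 1/(2*t) against the kernel
segment 3 to ∞ holds exp(-2*t); add its integral

(12*24**s*(s - 1)*(2*s + 3)*uppergamma(s, 1/4) - 12*24**s*(s - 1)*(2*s + 3)*uppergamma(s, 1) - 3*24**s*(2*s + 3) + 2*36**s*(2*s + 3) + 12*6**s*(s - 1)*(2*s + 3)*uppergamma(s, 6) + 6*sqrt(2)*6**s*(s - 1))/(12*12**s*(s - 1)*(2*s + 3))
  Re(s) > -3/2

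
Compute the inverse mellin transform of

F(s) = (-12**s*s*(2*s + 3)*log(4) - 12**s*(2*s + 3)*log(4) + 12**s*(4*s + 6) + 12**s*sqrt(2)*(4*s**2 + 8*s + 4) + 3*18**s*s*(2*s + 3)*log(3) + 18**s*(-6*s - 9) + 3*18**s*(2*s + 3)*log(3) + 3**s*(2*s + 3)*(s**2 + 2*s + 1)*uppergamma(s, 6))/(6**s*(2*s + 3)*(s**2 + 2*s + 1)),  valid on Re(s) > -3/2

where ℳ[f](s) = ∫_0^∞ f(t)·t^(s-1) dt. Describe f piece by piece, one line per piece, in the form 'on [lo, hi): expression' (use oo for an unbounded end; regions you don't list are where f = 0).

cuts at 2, 3: linearity sums the 3 kernel integrals
∫ over [0, 2) of t**(3/2)·t^(s-1) joins the sum
over [2, 3), the kernel integral of t*log(t) enters the sum
∫ over [3, ∞) of exp(-2*t)·t^(s-1) joins the sum

on [0, 2): t**(3/2)
on [2, 3): t*log(t)
on [3, oo): exp(-2*t)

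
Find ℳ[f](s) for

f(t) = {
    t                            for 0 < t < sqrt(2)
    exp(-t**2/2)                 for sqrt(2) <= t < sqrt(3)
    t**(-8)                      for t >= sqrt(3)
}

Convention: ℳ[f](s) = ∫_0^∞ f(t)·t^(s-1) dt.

strip the power substitution: sqrt(t) on [0, 2); exp(-t/2) on [2, 3); t**(-4) on [3, ∞)
integrate the 3 segments split at sqrt(2), sqrt(3), then add the results
the [0, sqrt(2)) slice contributes ∫ t·t^(s-1) dt
for t in [sqrt(2), sqrt(3)): the term is ∫ exp(-t**2/2)·t^(s-1)
piece [sqrt(3), ∞): integrate t**(-8) against the kernel

(81*2**(s/2)*(s - 8)*(s + 1)*uppergamma(s/2, 1) - 81*2**(s/2)*(s - 8)*(s + 1)*uppergamma(s/2, 3/2) + 162*2**(s/2 + 1/2)*(s - 8) - 2*3**(s/2)*(s + 1))/(162*(s - 8)*(s + 1))
  -1 < Re(s) < 8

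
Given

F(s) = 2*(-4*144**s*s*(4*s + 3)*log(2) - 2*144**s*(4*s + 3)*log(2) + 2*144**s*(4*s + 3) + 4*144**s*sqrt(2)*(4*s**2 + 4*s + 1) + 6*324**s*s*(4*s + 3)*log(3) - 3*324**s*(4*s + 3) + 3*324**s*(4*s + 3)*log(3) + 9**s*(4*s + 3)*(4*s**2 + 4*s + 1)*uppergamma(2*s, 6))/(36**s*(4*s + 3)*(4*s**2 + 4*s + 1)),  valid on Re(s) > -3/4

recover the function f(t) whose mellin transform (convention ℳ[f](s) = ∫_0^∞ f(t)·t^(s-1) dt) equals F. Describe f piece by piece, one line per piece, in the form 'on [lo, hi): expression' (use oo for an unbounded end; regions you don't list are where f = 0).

back out the power substitution: t**(3/2) on [0, 2); t*log(t) on [2, 3); exp(-2*t) on [3, ∞)
decompose at 4, 9; ℳ[f](s) sums the 3 pieces' integrals
[0, 4) adds the kernel integral of t**(3/4)
∫ sqrt(t)*log(sqrt(t))·t^(s-1) over [4, 9)
∫ exp(-2*sqrt(t))·t^(s-1) over [9, ∞)

on [0, 4): t**(3/4)
on [4, 9): sqrt(t)*log(sqrt(t))
on [9, oo): exp(-2*sqrt(t))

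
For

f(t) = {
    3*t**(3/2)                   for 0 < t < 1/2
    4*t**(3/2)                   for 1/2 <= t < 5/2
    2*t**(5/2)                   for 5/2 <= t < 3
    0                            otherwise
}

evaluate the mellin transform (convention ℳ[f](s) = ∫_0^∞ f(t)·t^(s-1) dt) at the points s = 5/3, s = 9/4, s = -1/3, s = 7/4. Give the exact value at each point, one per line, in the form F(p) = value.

F(5/3) = -3*2**(5/6)/152 + 75*2**(5/6)*5**(1/6)/152 + 972*3**(1/6)/25
F(9/4) = -2**(1/4)/60 + 25*2**(1/4)*5**(3/4)/228 + 648*3**(3/4)/19
F(-1/3) = -3*2**(5/6)/14 + 255*2**(5/6)*5**(1/6)/182 + 108*3**(1/6)/13
F(7/4) = -2**(3/4)/52 + 375*2**(3/4)*5**(1/4)/884 + 648*3**(1/4)/17

the 3 pieces separated at 1/2, 5/2 each add one integral
segment 0 to 1/2 holds 3*t**(3/2); add its integral
∫ over [1/2, 5/2) of 4*t**(3/2)·t^(s-1) joins the sum
piece [5/2, 3): integrate 2*t**(5/2) against the kernel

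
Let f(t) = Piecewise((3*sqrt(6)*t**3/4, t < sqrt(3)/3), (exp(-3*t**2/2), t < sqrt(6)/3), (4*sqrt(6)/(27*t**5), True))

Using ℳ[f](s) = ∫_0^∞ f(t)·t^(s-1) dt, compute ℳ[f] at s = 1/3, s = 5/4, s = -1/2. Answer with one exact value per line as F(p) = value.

F(1/3) = 3**(5/6)*(-2**(1/6)*uppergamma(1/6, 1)/6 + sqrt(2)/40 + 2**(1/6)/14 + 2**(1/6)*uppergamma(1/6, 1/2)/6)
F(5/4) = 3**(3/8)*(-255*2**(5/8)*uppergamma(5/8, 1) + 30*sqrt(2) + 136*2**(5/8) + 255*2**(5/8)*uppergamma(5/8, 1/2))/1530
F(-1/2) = 3**(1/4)*(-2**(3/4)*uppergamma(-1/4, 1)/4 + sqrt(2)/10 + 2**(3/4)/11 + 2**(3/4)*uppergamma(-1/4, 1/2)/4)

reversing the power substitution: 3*sqrt(6)*t**(3/2)/4 on [0, 1/3); exp(-3*t/2) on [1/3, 2/3); 4*sqrt(6)/(27*t**(5/2)) on [2/3, ∞)
undo the common scale on t: t**(3/2) on [0, 1/2); exp(-t) on [1/2, 1); t**(-5/2) on [1, ∞)
integrate the 3 segments split at sqrt(3)/3, sqrt(6)/3, then add the results
between 0 and sqrt(3)/3 the integrand is 3*sqrt(6)*t**3/4·t^(s-1)
piece [sqrt(3)/3, sqrt(6)/3): integrate exp(-3*t**2/2) against the kernel
the [sqrt(6)/3, ∞) slice contributes ∫ 4*sqrt(6)/(27*t**5)·t^(s-1) dt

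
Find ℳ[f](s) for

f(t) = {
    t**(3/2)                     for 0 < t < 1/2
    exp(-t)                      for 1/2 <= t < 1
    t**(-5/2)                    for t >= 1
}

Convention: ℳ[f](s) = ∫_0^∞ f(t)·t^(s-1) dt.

slice at 1/2, 1, transform all 3 pieces, and sum them
segment 0 to 1/2 holds t**(3/2); add its integral
over [1/2, 1), the kernel integral of exp(-t) enters the sum
∫ over [1, ∞) of t**(-5/2)·t^(s-1) joins the sum

(2*2**s*(2*s - 5)*(2*s + 3)*uppergamma(s, 1/2) - 2*2**s*(2*s - 5)*(2*s + 3)*uppergamma(s, 1) - 4*2**s*(2*s + 3) + sqrt(2)*(2*s - 5))/(2*2**s*(2*s - 5)*(2*s + 3))
  -3/2 < Re(s) < 5/2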